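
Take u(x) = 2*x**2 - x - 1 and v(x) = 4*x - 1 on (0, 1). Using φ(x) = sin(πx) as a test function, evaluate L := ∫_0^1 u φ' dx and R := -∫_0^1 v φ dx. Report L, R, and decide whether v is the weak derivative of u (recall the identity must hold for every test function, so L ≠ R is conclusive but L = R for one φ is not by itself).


LHS = -2/π, RHS = -2/π. Yes, v = u' weakly.

u(x) = 2*x**2 - x - 1, classical derivative u'(x) = 4*x - 1.
φ(x) = sin(πx), so φ'(x) = π*cos(π*x).
Note φ(0) = φ(1) = 0, so the boundary term u·φ vanishes.
LHS = ∫_0^1 u(x) φ'(x) dx = ∫_0^1 (2*π*x^2*cos(π*x) - π*x*cos(π*x) - π*cos(π*x)) dx. Term by term:
  ∫_0^1 -π*cos(π*x) dx = 0;  ∫_0^1 -π*x*cos(π*x) dx = 2/π;  ∫_0^1 2*π*x^2*cos(π*x) dx = -4/π.
Sum: 0 + 2/π − 4/π = -2/π.
So LHS = -2/π.
∫_0^1 v(x) φ(x) dx = ∫_0^1 (4*x*sin(π*x) - sin(π*x)) dx. Term by term:
  ∫_0^1 -sin(π*x) dx = -2/π;  ∫_0^1 4*x*sin(π*x) dx = 4/π.
Sum: -2/π + 4/π = 2/π.
So RHS = -∫_0^1 v(x) φ(x) dx = -2/π.
LHS = RHS, so the identity holds for this test φ.
Moreover u is smooth here and v(x) = u'(x) = 4*x - 1 pointwise, so the identity holds for every test function. Hence v is the weak derivative of u.


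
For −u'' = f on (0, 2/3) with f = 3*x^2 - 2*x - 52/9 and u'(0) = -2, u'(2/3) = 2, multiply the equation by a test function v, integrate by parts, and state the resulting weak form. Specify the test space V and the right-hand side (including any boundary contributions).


V = H^1(0, 2/3) (v unrestricted at boundary; u is determined up to an additive constant); weak form: ∫_0^2/3 u'v' dx = ∫_0^2/3 (3*x^2 - 2*x - 52/9) v dx + 2·v(2/3) + 2·v(0) for all v ∈ V.

Multiply both sides by a test function v and integrate from 0 to 2/3:
  ∫_0^2/3 −u''(x) v(x) dx = ∫_0^2/3 f(x) v(x) dx.
Integrate the LHS by parts once:
  ∫_0^2/3 −u'' v dx = −[u'(x) v(x)]_0^2/3 + ∫_0^2/3 u'(x) v'(x) dx.
Thus ∫_0^2/3 u'(x) v'(x) dx = ∫_0^2/3 f(x) v(x) dx + [u'(x) v(x)]_0^2/3.
Choose V so that boundary terms are either known or forced to vanish.
u has inhomogeneous Neumann u'(0) = -2, u'(2/3) = 2. [u' v]_0^2/3 = (2)·v(2/3) − (-2)·v(0) = 2·v(2/3) + 2·v(0). Take V = H^1(0, 2/3); boundary term becomes part of RHS.
Weak formulation: find u (satisfying any essential BC) such that ∫_0^2/3 u'(x) v'(x) dx = ∫_0^2/3 f v dx + 2·v(2/3) + 2·v(0) for all v ∈ V (Neumann data are natural BCs: they enter the RHS as boundary terms).
Substituting f(x) = 3*x^2 - 2*x - 52/9, the right-hand side is ∫_0^2/3 (3*x^2 - 2*x - 52/9) v dx + 2·v(2/3) + 2·v(0).
Compatibility check (pure Neumann): taking v ≡ 1 ∈ V gives 0 = ∫_0^2/3 f dx + (2) − (-2), i.e. ∫_0^2/3 f dx must equal u'(0) − u'(2/3) = -4. Indeed ∫_0^2/3 (3*x^2 - 2*x - 52/9) dx = -4, so the data are compatible. The solution is then unique only up to an additive constant (fix it e.g. by requiring ∫_0^2/3 u dx = 0).


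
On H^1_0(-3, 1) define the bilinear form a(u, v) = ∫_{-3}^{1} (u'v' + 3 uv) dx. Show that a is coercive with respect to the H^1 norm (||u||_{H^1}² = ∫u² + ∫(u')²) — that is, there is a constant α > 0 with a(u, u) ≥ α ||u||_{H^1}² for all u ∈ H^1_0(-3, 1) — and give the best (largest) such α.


α = 1

Coercivity of a(·,·) on H^1_0(-3, 1) means a(u, u) ≥ α ||u||_{H^1}² for every u ∈ H^1_0.
The interval has length L = 4, and Poincaré/coercivity depend only on L. Here a(u, u) = ∫(u')² + (3)·∫u².
Here c = 3 ≥ 1, so a(u,u) = ∫(u')² + c∫u² ≥ ∫(u')² + ∫u² = ||u||_{H^1}², i.e. α = 1 works. No larger α is possible: a(u,u) ≥ α||u||_{H^1}² means (1−α)∫(u')² ≥ (α−c)∫u², and for the modes u_n = sin(nπ(x−x₀)/L) (x₀ the left endpoint) one has ∫u_n²/∫(u_n')² = (L/(nπ))² → 0, so a(u_n,u_n)/||u_n||_{H^1}² → 1. Hence the optimal constant is α = 1.
Therefore α = 1.


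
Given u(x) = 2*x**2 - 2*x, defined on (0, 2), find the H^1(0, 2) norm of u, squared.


||u||_{H^1}^2 = 344/15

The H^1 norm (squared) on an interval (0, L) is
  ||u||_{H^1}^2 = ∫_0^L u(x)^2 dx + ∫_0^L u'(x)^2 dx.
Compute u'(x) = 4*x - 2.
Then u(x)^2 = 4*x**4 - 8*x**3 + 4*x**2 and u'(x)^2 = 16*x**2 - 16*x + 4.
Integrate each monomial from 0 to 2 using ∫_0^2 c·x^n dx = c·2^(n+1)/(n+1):
  ∫_0^2 u(x)^2 dx = ∫_0^2 (4*x^4 - 8*x^3 + 4*x^2) dx. Term by term:
    ∫_0^2 4*x^4 dx = 128/5;  ∫_0^2 -8*x^3 dx = -32;  ∫_0^2 4*x^2 dx = 32/3.
  Sum: 128/5 − 32 + 32/3 = 64/15.
  ∫_0^2 u'(x)^2 dx = ∫_0^2 (16*x^2 - 16*x + 4) dx. Term by term:
    ∫_0^2 16*x^2 dx = 128/3;  ∫_0^2 -16*x dx = -32;  ∫_0^2 4 dx = 8.
  Sum: 128/3 − 32 + 8 = 56/3.
Adding: ||u||_{H^1}^2 = 64/15 + 56/3 = 344/15.


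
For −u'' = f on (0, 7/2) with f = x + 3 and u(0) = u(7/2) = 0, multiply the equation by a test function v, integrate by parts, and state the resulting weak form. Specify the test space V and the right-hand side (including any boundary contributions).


V = H^1_0(0, 7/2) (so v(0) = v(7/2) = 0); weak form: ∫_0^7/2 u'v' dx = ∫_0^7/2 (x + 3) v dx for all v ∈ V.

Multiply both sides by a test function v and integrate from 0 to 7/2:
  ∫_0^7/2 −u''(x) v(x) dx = ∫_0^7/2 f(x) v(x) dx.
Integrate the LHS by parts once:
  ∫_0^7/2 −u'' v dx = −[u'(x) v(x)]_0^7/2 + ∫_0^7/2 u'(x) v'(x) dx.
Thus ∫_0^7/2 u'(x) v'(x) dx = ∫_0^7/2 f(x) v(x) dx + [u'(x) v(x)]_0^7/2.
Choose V so that boundary terms are either known or forced to vanish.
u is Dirichlet: u(0) = u(7/2) = 0. Let V = H^1_0(0, 7/2); then v(0) = v(7/2) = 0, and [u' v]_0^7/2 = 0.
Weak formulation: find u (satisfying any essential BC) such that ∫_0^7/2 u'(x) v'(x) dx = ∫_0^7/2 f v dx for all v ∈ V.
Substituting f(x) = x + 3, the right-hand side is ∫_0^7/2 (x + 3) v dx.


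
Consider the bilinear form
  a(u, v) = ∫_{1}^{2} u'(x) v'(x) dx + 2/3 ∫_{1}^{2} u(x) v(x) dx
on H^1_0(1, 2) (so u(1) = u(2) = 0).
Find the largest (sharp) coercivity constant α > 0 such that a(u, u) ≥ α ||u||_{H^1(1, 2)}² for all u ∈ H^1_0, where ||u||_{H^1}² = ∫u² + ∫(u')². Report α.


α = (2/3 + π^2)/(1 + π^2)

Coercivity of a(·,·) on H^1_0(1, 2) means a(u, u) ≥ α ||u||_{H^1}² for every u ∈ H^1_0.
The interval has length L = 1, and Poincaré/coercivity depend only on L. Here a(u, u) = ∫(u')² + (2/3)·∫u².
Here 0 < c = 2/3 < 1. The condition a(u,u) ≥ α||u||_{H^1}² reads (1−α)∫(u')² ≥ (α−c)∫u². Any admissible α is ≤ 1 (rapidly oscillating u have ∫u²/∫(u')² → 0), and α = 1 would force 0 ≥ (1−c)∫u², impossible since c < 1; so 1−α > 0. By the sharp Poincaré inequality on H^1_0 of an interval of length L, ∫(u')² ≥ (π/L)²∫u² with equality for the first sine mode sin(π(x−x₀)/L) (x₀ the left endpoint), so the inequality holds for all u iff (1−α)(π/L)² ≥ α − c, i.e. α ≤ ((π/L)² + c)/((π/L)² + 1) = (1 + c(L/π)²)/(1 + (L/π)²). With (π/L)² = π^2 and c = 2/3, the largest admissible constant is α = ((π/L)² + c)/((π/L)² + 1).
Simplifying, α = (2/3 + π^2)/(1 + π^2).


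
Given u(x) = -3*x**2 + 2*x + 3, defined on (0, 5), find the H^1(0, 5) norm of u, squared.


||u||_{H^1}^2 = 13745/3

The H^1 norm (squared) on an interval (0, L) is
  ||u||_{H^1}^2 = ∫_0^L u(x)^2 dx + ∫_0^L u'(x)^2 dx.
Compute u'(x) = 2 - 6*x.
Then u(x)^2 = 9*x**4 - 12*x**3 - 14*x**2 + 12*x + 9 and u'(x)^2 = 36*x**2 - 24*x + 4.
Integrate each monomial from 0 to 5 using ∫_0^5 c·x^n dx = c·5^(n+1)/(n+1):
  ∫_0^5 u(x)^2 dx = ∫_0^5 (9*x^4 - 12*x^3 - 14*x^2 + 12*x + 9) dx. Term by term:
    ∫_0^5 9*x^4 dx = 5625;  ∫_0^5 -12*x^3 dx = -1875;  ∫_0^5 -14*x^2 dx = -1750/3;
    ∫_0^5 12*x dx = 150;  ∫_0^5 9 dx = 45.
  Sum: 5625 − 1875 − 1750/3 + 150 + 45 = 10085/3.
  ∫_0^5 u'(x)^2 dx = ∫_0^5 (36*x^2 - 24*x + 4) dx. Term by term:
    ∫_0^5 36*x^2 dx = 1500;  ∫_0^5 -24*x dx = -300;  ∫_0^5 4 dx = 20.
  Sum: 1500 − 300 + 20 = 1220.
Adding: ||u||_{H^1}^2 = 10085/3 + 1220 = 13745/3.


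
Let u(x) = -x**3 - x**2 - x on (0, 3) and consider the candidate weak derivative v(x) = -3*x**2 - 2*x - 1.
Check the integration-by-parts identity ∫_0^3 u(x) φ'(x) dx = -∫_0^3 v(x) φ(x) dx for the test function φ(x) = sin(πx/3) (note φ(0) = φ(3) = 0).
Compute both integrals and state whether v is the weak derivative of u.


LHS = -324/π^3 + 105/π, RHS = -324/π^3 + 105/π. Yes, v = u' weakly.

u(x) = -x**3 - x**2 - x, classical derivative u'(x) = -3*x**2 - 2*x - 1.
φ(x) = sin(πx/3), so φ'(x) = π*cos(π*x/3)/3.
Note φ(0) = φ(3) = 0, so the boundary term u·φ vanishes.
LHS = ∫_0^3 u(x) φ'(x) dx = ∫_0^3 (-π*x^3*cos(π*x/3)/3 - π*x^2*cos(π*x/3)/3 - π*x*cos(π*x/3)/3) dx. Term by term:
  ∫_0^3 -π*x*cos(π*x/3)/3 dx = 6/π;  ∫_0^3 -π*x^2*cos(π*x/3)/3 dx = 18/π;  ∫_0^3 -π*x^3*cos(π*x/3)/3 dx = -324/π^3 + 81/π.
Sum: 6/π + 18/π + -324/π^3 + 81/π = -324/π^3 + 105/π.
So LHS = -324/π^3 + 105/π.
∫_0^3 v(x) φ(x) dx = ∫_0^3 (-3*x^2*sin(π*x/3) - 2*x*sin(π*x/3) - sin(π*x/3)) dx. Term by term:
  ∫_0^3 -sin(π*x/3) dx = -6/π;  ∫_0^3 -3*x^2*sin(π*x/3) dx = -81/π + 324/π^3;  ∫_0^3 -2*x*sin(π*x/3) dx = -18/π.
Sum: -6/π + -81/π + 324/π^3 − 18/π = -105/π + 324/π^3.
So RHS = -∫_0^3 v(x) φ(x) dx = -324/π^3 + 105/π.
LHS = RHS, so the identity holds for this test φ.
Moreover u is smooth here and v(x) = u'(x) = -3*x**2 - 2*x - 1 pointwise, so the identity holds for every test function. Hence v is the weak derivative of u.


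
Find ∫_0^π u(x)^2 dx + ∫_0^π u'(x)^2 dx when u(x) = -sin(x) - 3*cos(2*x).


||u||_{H^1(0,π)}^2 = -20 + 47*π/2

u'(x) = 6*sin(2*x) - cos(x).
Expand u² and (u')² and integrate term by term on (0, π), using: for integers n ≥ 1, ∫_0^π sin²(nx) dx = ∫_0^π cos²(nx) dx = π/2; for n ≠ n', ∫_0^π sin(nx)sin(n'x) dx = ∫_0^π cos(nx)cos(n'x) dx = 0; and by product-to-sum, ∫_0^π sin(nx)cos(n'x) dx = ½∫_0^π [sin((n+n')x) + sin((n−n')x)] dx, which is 0 when n+n' is even and 2n/(n²−n'²) when n+n' is odd (it need not vanish on (0, π)).
  u² squared terms: (-1)²·∫sin(x)² dx = 1·π/2 = π/2;  (-3)²·∫cos(2x)² dx = 9·π/2 = 9*π/2.
  u² cross terms: 2·(-1)·(-3)·∫sin(x)·cos(2x) dx = 6·(-2/3) = -4.
  So ∫_0^π u² dx = π/2 + 9*π/2 − 4 = -4 + 5*π.
  (u')² squared terms: (-1)²·∫cos(x)² dx = 1·π/2 = π/2;  (6)²·∫sin(2x)² dx = 36·π/2 = 18*π.
  (u')² cross terms: 2·(-1)·(6)·∫cos(x)·sin(2x) dx = -12·(4/3) = -16.
  So ∫_0^π (u')² dx = π/2 + 18*π − 16 = -16 + 37*π/2.
||u||_{H^1}^2 = (-4 + 5*π) + (-16 + 37*π/2) = -20 + 47*π/2.


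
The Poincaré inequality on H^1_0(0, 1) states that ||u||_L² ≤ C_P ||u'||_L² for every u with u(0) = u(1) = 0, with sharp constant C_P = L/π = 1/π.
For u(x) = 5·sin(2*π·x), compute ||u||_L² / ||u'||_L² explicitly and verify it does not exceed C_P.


||u||_L² / ||u'||_L² = 1/(2*π) < C_P = 1/π.

u(x) = 5·sin(2*π·x), so u'(x) = 10*π*cos(2*π*x).
Writing u(x) = A·sin(kπx/L) with A = 5 and k = 2, use ∫_0^L sin²(kπx/L) dx = L/2 and ∫_0^L cos²(kπx/L) dx = L/2.
u² = 25·sin²(2*π·x) and (u')² = 100*π^2·cos²(2*π·x), and each of sin², cos² integrates to L/2 = 1/2 over (0, 1).
∫_0^1 u² dx = 25/2, so ||u||_L² = 5*sqrt(2)/2.
∫_0^1 (u')² dx = 50*π^2, so ||u'||_L² = 5*sqrt(2)*π.
Ratio ||u||_L² / ||u'||_L² = 1/(2*π).
Sharp Poincaré constant on H^1_0(0, 1) is C_P = L/π = 1/π, achieved by sin(π·x).
This is the k = 2 harmonic; the ratio L/(kπ) is strictly less than C_P = L/π, consistent with the sharp inequality ||u||_L² ≤ C_P ||u'||_L².


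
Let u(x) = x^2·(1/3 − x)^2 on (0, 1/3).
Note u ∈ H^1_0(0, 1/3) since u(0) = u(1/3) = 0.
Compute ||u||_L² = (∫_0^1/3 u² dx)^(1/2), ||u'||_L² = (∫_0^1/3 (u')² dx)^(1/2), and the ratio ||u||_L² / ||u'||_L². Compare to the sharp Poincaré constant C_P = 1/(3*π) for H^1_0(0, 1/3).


||u||_L² / ||u'||_L² = sqrt(3)/18 < C_P = 1/(3*π).

u(x) = x^2·(1/3 − x)^2, so u'(x) = 2*x*(3*x - 1)*(6*x - 1)/9.
u(x) = x^2·(1/3 − x)^2 vanishes at x = 0 and x = 1/3, so u ∈ H^1_0(0, 1/3). Differentiate via the product rule and integrate the resulting polynomials term by term.
  ∫_0^1/3 u² dx = ∫_0^1/3 (x^8 - 4*x^7/3 + 2*x^6/3 - 4*x^5/27 + x^4/81) dx. Term by term:
    ∫_0^1/3 x^8 dx = 1/177147;  ∫_0^1/3 -4*x^7/3 dx = -1/39366;  ∫_0^1/3 2*x^6/3 dx = 2/45927;
    ∫_0^1/3 -4*x^5/27 dx = -2/59049;  ∫_0^1/3 x^4/81 dx = 1/98415.
  Sum: 1/177147 − 1/39366 + 2/45927 − 2/59049 + 1/98415 = 1/12400290.
  ∫_0^1/3 (u')² dx = ∫_0^1/3 (16*x^6 - 16*x^5 + 52*x^4/9 - 8*x^3/9 + 4*x^2/81) dx. Term by term:
    ∫_0^1/3 16*x^6 dx = 16/15309;  ∫_0^1/3 -16*x^5 dx = -8/2187;  ∫_0^1/3 52*x^4/9 dx = 52/10935;
    ∫_0^1/3 -8*x^3/9 dx = -2/729;  ∫_0^1/3 4*x^2/81 dx = 4/6561.
  Sum: 16/15309 − 8/2187 + 52/10935 − 2/729 + 4/6561 = 2/229635.
∫_0^1/3 u² dx = 1/12400290, so ||u||_L² = sqrt(210)/51030.
∫_0^1/3 (u')² dx = 2/229635, so ||u'||_L² = sqrt(70)/2835.
Ratio ||u||_L² / ||u'||_L² = sqrt(3)/18.
Sharp Poincaré constant on H^1_0(0, 1/3) is C_P = L/π = 1/(3*π), achieved by sin(3*π·x).
A polynomial bump cannot attain the sharp Poincaré constant (only the first sine eigenfunction does), so the ratio is strictly less than C_P, consistent with ||u||_L² ≤ C_P ||u'||_L².


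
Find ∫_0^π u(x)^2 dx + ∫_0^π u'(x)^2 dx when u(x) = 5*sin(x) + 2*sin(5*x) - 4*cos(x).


||u||_{H^1(0,π)}^2 = 93*π

u'(x) = 4*sin(x) + 5*cos(x) + 10*cos(5*x).
Expand u² and (u')² and integrate term by term on (0, π), using: for integers n ≥ 1, ∫_0^π sin²(nx) dx = ∫_0^π cos²(nx) dx = π/2; for n ≠ n', ∫_0^π sin(nx)sin(n'x) dx = ∫_0^π cos(nx)cos(n'x) dx = 0; and by product-to-sum, ∫_0^π sin(nx)cos(n'x) dx = ½∫_0^π [sin((n+n')x) + sin((n−n')x)] dx, which is 0 when n+n' is even and 2n/(n²−n'²) when n+n' is odd (it need not vanish on (0, π)).
  u² squared terms: (-4)²·∫cos(x)² dx = 16·π/2 = 8*π;  (2)²·∫sin(5x)² dx = 4·π/2 = 2*π;  (5)²·∫sin(x)² dx = 25·π/2 = 25*π/2.
  u² cross terms: 2·(-4)·(2)·∫cos(x)·sin(5x) dx = -16·(0) = 0;  2·(-4)·(5)·∫cos(x)·sin(x) dx = -40·(0) = 0;  2·(2)·(5)·∫sin(5x)·sin(x) dx = 20·(0) = 0.
  So ∫_0^π u² dx = 8*π + 2*π + 25*π/2 + 0 + 0 + 0 = 45*π/2.
  (u')² squared terms: (4)²·∫sin(x)² dx = 16·π/2 = 8*π;  (5)²·∫cos(x)² dx = 25·π/2 = 25*π/2;  (10)²·∫cos(5x)² dx = 100·π/2 = 50*π.
  (u')² cross terms: 2·(4)·(5)·∫sin(x)·cos(x) dx = 40·(0) = 0;  2·(4)·(10)·∫sin(x)·cos(5x) dx = 80·(0) = 0;  2·(5)·(10)·∫cos(x)·cos(5x) dx = 100·(0) = 0.
  So ∫_0^π (u')² dx = 8*π + 25*π/2 + 50*π + 0 + 0 + 0 = 141*π/2.
||u||_{H^1}^2 = (45*π/2) + (141*π/2) = 93*π.


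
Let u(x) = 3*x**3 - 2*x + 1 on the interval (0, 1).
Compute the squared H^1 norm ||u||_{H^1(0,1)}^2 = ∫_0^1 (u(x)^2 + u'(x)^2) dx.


||u||_{H^1}^2 = 1873/210

The H^1 norm (squared) on an interval (0, L) is
  ||u||_{H^1}^2 = ∫_0^L u(x)^2 dx + ∫_0^L u'(x)^2 dx.
Compute u'(x) = 9*x**2 - 2.
Then u(x)^2 = 9*x**6 - 12*x**4 + 6*x**3 + 4*x**2 - 4*x + 1 and u'(x)^2 = 81*x**4 - 36*x**2 + 4.
Integrate each monomial from 0 to 1 using ∫_0^1 c·x^n dx = c·1^(n+1)/(n+1):
  ∫_0^1 u(x)^2 dx = ∫_0^1 (9*x^6 - 12*x^4 + 6*x^3 + 4*x^2 - 4*x + 1) dx. Term by term:
    ∫_0^1 9*x^6 dx = 9/7;  ∫_0^1 -12*x^4 dx = -12/5;  ∫_0^1 6*x^3 dx = 3/2;
    ∫_0^1 4*x^2 dx = 4/3;  ∫_0^1 -4*x dx = -2;  ∫_0^1 1 dx = 1.
  Sum: 9/7 − 12/5 + 3/2 + 4/3 − 2 + 1 = 151/210.
  ∫_0^1 u'(x)^2 dx = ∫_0^1 (81*x^4 - 36*x^2 + 4) dx. Term by term:
    ∫_0^1 81*x^4 dx = 81/5;  ∫_0^1 -36*x^2 dx = -12;  ∫_0^1 4 dx = 4.
  Sum: 81/5 − 12 + 4 = 41/5.
Adding: ||u||_{H^1}^2 = 151/210 + 41/5 = 1873/210.


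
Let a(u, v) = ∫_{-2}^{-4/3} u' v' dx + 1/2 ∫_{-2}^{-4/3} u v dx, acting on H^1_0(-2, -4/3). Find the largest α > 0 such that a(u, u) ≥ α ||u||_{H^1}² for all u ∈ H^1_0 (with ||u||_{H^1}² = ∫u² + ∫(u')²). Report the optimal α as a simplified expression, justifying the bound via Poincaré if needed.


α = (2 + 9*π^2)/(4 + 9*π^2)

Coercivity of a(·,·) on H^1_0(-2, -4/3) means a(u, u) ≥ α ||u||_{H^1}² for every u ∈ H^1_0.
The interval has length L = 2/3, and Poincaré/coercivity depend only on L. Here a(u, u) = ∫(u')² + (1/2)·∫u².
Here 0 < c = 1/2 < 1. The condition a(u,u) ≥ α||u||_{H^1}² reads (1−α)∫(u')² ≥ (α−c)∫u². Any admissible α is ≤ 1 (rapidly oscillating u have ∫u²/∫(u')² → 0), and α = 1 would force 0 ≥ (1−c)∫u², impossible since c < 1; so 1−α > 0. By the sharp Poincaré inequality on H^1_0 of an interval of length L, ∫(u')² ≥ (π/L)²∫u² with equality for the first sine mode sin(π(x−x₀)/L) (x₀ the left endpoint), so the inequality holds for all u iff (1−α)(π/L)² ≥ α − c, i.e. α ≤ ((π/L)² + c)/((π/L)² + 1) = (1 + c(L/π)²)/(1 + (L/π)²). With (π/L)² = 9*π^2/4 and c = 1/2, the largest admissible constant is α = ((π/L)² + c)/((π/L)² + 1).
Simplifying, α = (2 + 9*π^2)/(4 + 9*π^2).


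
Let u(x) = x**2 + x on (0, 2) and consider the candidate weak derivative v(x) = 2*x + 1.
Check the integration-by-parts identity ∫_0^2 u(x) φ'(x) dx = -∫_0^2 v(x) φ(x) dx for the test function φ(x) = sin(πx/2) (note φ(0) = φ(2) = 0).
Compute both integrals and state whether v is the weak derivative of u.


LHS = -12/π, RHS = -12/π. Yes, v = u' weakly.

u(x) = x**2 + x, classical derivative u'(x) = 2*x + 1.
φ(x) = sin(πx/2), so φ'(x) = π*cos(π*x/2)/2.
Note φ(0) = φ(2) = 0, so the boundary term u·φ vanishes.
LHS = ∫_0^2 u(x) φ'(x) dx = ∫_0^2 (π*x^2*cos(π*x/2)/2 + π*x*cos(π*x/2)/2) dx. Term by term:
  ∫_0^2 π*x*cos(π*x/2)/2 dx = -4/π;  ∫_0^2 π*x^2*cos(π*x/2)/2 dx = -8/π.
Sum: -4/π − 8/π = -12/π.
So LHS = -12/π.
∫_0^2 v(x) φ(x) dx = ∫_0^2 (2*x*sin(π*x/2) + sin(π*x/2)) dx. Term by term:
  ∫_0^2 2*x*sin(π*x/2) dx = 8/π;  ∫_0^2 sin(π*x/2) dx = 4/π.
Sum: 8/π + 4/π = 12/π.
So RHS = -∫_0^2 v(x) φ(x) dx = -12/π.
LHS = RHS, so the identity holds for this test φ.
Moreover u is smooth here and v(x) = u'(x) = 2*x + 1 pointwise, so the identity holds for every test function. Hence v is the weak derivative of u.


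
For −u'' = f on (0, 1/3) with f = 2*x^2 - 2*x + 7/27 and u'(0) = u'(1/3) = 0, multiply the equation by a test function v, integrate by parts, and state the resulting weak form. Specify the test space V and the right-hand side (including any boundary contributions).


V = H^1(0, 1/3) (no boundary constraint on v; u is determined up to an additive constant); weak form: ∫_0^1/3 u'v' dx = ∫_0^1/3 (2*x^2 - 2*x + 7/27) v dx for all v ∈ V.

Multiply both sides by a test function v and integrate from 0 to 1/3:
  ∫_0^1/3 −u''(x) v(x) dx = ∫_0^1/3 f(x) v(x) dx.
Integrate the LHS by parts once:
  ∫_0^1/3 −u'' v dx = −[u'(x) v(x)]_0^1/3 + ∫_0^1/3 u'(x) v'(x) dx.
Thus ∫_0^1/3 u'(x) v'(x) dx = ∫_0^1/3 f(x) v(x) dx + [u'(x) v(x)]_0^1/3.
Choose V so that boundary terms are either known or forced to vanish.
u has homogeneous Neumann: u'(0) = u'(1/3) = 0. So [u' v]_0^1/3 = 0·v(1/3) − 0·v(0) = 0 for any v; take V = H^1(0, 1/3).
Weak formulation: find u (satisfying any essential BC) such that ∫_0^1/3 u'(x) v'(x) dx = ∫_0^1/3 f v dx for all v ∈ V (homogeneous Neumann, so boundary terms vanish).
Substituting f(x) = 2*x^2 - 2*x + 7/27, the right-hand side is ∫_0^1/3 (2*x^2 - 2*x + 7/27) v dx.
Compatibility check (pure Neumann): taking v ≡ 1 ∈ V gives 0 = ∫_0^1/3 f dx + (0) − (0), i.e. ∫_0^1/3 f dx must equal u'(0) − u'(1/3) = 0. Indeed ∫_0^1/3 (2*x^2 - 2*x + 7/27) dx = 0, so the data are compatible. The solution is then unique only up to an additive constant (fix it e.g. by requiring ∫_0^1/3 u dx = 0).


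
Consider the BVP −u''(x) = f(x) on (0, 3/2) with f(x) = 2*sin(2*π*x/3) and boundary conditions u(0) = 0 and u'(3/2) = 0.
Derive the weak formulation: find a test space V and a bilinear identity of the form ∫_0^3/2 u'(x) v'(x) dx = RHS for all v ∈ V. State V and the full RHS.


V = {v ∈ H^1(0, 3/2) : v(0) = 0} (test functions vanish at x = 0 where u is specified); weak form: ∫_0^3/2 u'v' dx = ∫_0^3/2 (2*sin(2*π*x/3)) v dx for all v ∈ V.

Multiply both sides by a test function v and integrate from 0 to 3/2:
  ∫_0^3/2 −u''(x) v(x) dx = ∫_0^3/2 f(x) v(x) dx.
Integrate the LHS by parts once:
  ∫_0^3/2 −u'' v dx = −[u'(x) v(x)]_0^3/2 + ∫_0^3/2 u'(x) v'(x) dx.
Thus ∫_0^3/2 u'(x) v'(x) dx = ∫_0^3/2 f(x) v(x) dx + [u'(x) v(x)]_0^3/2.
Choose V so that boundary terms are either known or forced to vanish.
Mixed BC: u(0) = 0 (Dirichlet) and u'(3/2) = 0 (Neumann). Define V = {v ∈ H^1(0, 3/2) : v(0) = 0}. Then [u' v]_0^3/2 = u'(3/2)·v(3/2) − u'(0)·0 = 0.
Weak formulation: find u (satisfying any essential BC) such that ∫_0^3/2 u'(x) v'(x) dx = ∫_0^3/2 f v dx for all v ∈ V (Dirichlet at 0 absorbed into V; the Neumann datum at x = 3/2 is zero, so no boundary term remains).
Substituting f(x) = 2*sin(2*π*x/3), the right-hand side is ∫_0^3/2 (2*sin(2*π*x/3)) v dx.


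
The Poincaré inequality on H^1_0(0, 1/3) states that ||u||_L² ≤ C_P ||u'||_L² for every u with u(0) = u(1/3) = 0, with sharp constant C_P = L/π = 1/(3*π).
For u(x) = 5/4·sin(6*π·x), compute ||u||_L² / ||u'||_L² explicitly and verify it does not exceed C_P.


||u||_L² / ||u'||_L² = 1/(6*π) < C_P = 1/(3*π).

u(x) = 5/4·sin(6*π·x), so u'(x) = 15*π*cos(6*π*x)/2.
Writing u(x) = A·sin(kπx/L) with A = 5/4 and k = 2, use ∫_0^L sin²(kπx/L) dx = L/2 and ∫_0^L cos²(kπx/L) dx = L/2.
u² = 25/16·sin²(6*π·x) and (u')² = 225*π^2/4·cos²(6*π·x), and each of sin², cos² integrates to L/2 = 1/6 over (0, 1/3).
∫_0^1/3 u² dx = 25/96, so ||u||_L² = 5*sqrt(6)/24.
∫_0^1/3 (u')² dx = 75*π^2/8, so ||u'||_L² = 5*sqrt(6)*π/4.
Ratio ||u||_L² / ||u'||_L² = 1/(6*π).
Sharp Poincaré constant on H^1_0(0, 1/3) is C_P = L/π = 1/(3*π), achieved by sin(3*π·x).
This is the k = 2 harmonic; the ratio L/(kπ) is strictly less than C_P = L/π, consistent with the sharp inequality ||u||_L² ≤ C_P ||u'||_L².


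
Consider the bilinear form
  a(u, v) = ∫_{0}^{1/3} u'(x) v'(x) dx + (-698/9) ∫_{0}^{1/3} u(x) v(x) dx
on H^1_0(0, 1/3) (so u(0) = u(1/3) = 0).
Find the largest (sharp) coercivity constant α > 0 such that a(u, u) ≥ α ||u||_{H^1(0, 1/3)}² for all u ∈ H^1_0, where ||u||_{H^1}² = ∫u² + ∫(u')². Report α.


α = (-698 + 81*π^2)/(9*(1 + 9*π^2))

Coercivity of a(·,·) on H^1_0(0, 1/3) means a(u, u) ≥ α ||u||_{H^1}² for every u ∈ H^1_0.
The interval has length L = 1/3, and Poincaré/coercivity depend only on L. Here a(u, u) = ∫(u')² + (-698/9)·∫u².
Here c = -698/9 < 0 with |c| < (π/L)² = 9*π^2, so coercivity still holds. The condition a(u,u) ≥ α||u||_{H^1}² reads (1−α)∫(u')² ≥ (α−c)∫u². Any admissible α is ≤ 1 (rapidly oscillating u have ∫u²/∫(u')² → 0), and α = 1 would force 0 ≥ (1−c)∫u², impossible since c < 1; so 1−α > 0. By the sharp Poincaré inequality on H^1_0 of an interval of length L, ∫(u')² ≥ (π/L)²∫u² with equality for the first sine mode sin(π(x−x₀)/L) (x₀ the left endpoint), so the inequality holds for all u iff (1−α)(π/L)² ≥ α − c, i.e. α ≤ ((π/L)² + c)/((π/L)² + 1) = (1 + c(L/π)²)/(1 + (L/π)²). (Direct route, valid since c ≤ 0: Poincaré gives c∫u² ≥ c(L/π)²∫(u')², so a(u,u) ≥ (1 + c(L/π)²)∫(u')², while ||u||_{H^1}² ≤ (1 + (L/π)²)∫(u')²; dividing yields the same α.) With (π/L)² = 9*π^2 and c = -698/9, the largest admissible constant is α = ((π/L)² + c)/((π/L)² + 1).
Simplifying, α = (-698 + 81*π^2)/(9*(1 + 9*π^2)).


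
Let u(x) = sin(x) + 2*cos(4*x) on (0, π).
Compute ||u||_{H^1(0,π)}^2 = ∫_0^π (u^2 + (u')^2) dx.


||u||_{H^1(0,π)}^2 = -136/15 + 35*π

u'(x) = -8*sin(4*x) + cos(x).
Expand u² and (u')² and integrate term by term on (0, π), using: for integers n ≥ 1, ∫_0^π sin²(nx) dx = ∫_0^π cos²(nx) dx = π/2; for n ≠ n', ∫_0^π sin(nx)sin(n'x) dx = ∫_0^π cos(nx)cos(n'x) dx = 0; and by product-to-sum, ∫_0^π sin(nx)cos(n'x) dx = ½∫_0^π [sin((n+n')x) + sin((n−n')x)] dx, which is 0 when n+n' is even and 2n/(n²−n'²) when n+n' is odd (it need not vanish on (0, π)).
  u² squared terms: (2)²·∫cos(4x)² dx = 4·π/2 = 2*π;  (1)²·∫sin(x)² dx = 1·π/2 = π/2.
  u² cross terms: 2·(2)·(1)·∫cos(4x)·sin(x) dx = 4·(-2/15) = -8/15.
  So ∫_0^π u² dx = 2*π + π/2 − 8/15 = -8/15 + 5*π/2.
  (u')² squared terms: (-8)²·∫sin(4x)² dx = 64·π/2 = 32*π;  (1)²·∫cos(x)² dx = 1·π/2 = π/2.
  (u')² cross terms: 2·(-8)·(1)·∫sin(4x)·cos(x) dx = -16·(8/15) = -128/15.
  So ∫_0^π (u')² dx = 32*π + π/2 − 128/15 = -128/15 + 65*π/2.
||u||_{H^1}^2 = (-8/15 + 5*π/2) + (-128/15 + 65*π/2) = -136/15 + 35*π.


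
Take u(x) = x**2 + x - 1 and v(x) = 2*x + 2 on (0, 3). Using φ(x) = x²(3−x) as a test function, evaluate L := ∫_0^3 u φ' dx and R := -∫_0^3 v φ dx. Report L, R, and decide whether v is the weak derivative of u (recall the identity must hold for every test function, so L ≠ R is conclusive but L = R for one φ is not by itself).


LHS = -621/20, RHS = -189/5. No, v is not the weak derivative of u.

u(x) = x**2 + x - 1, classical derivative u'(x) = 2*x + 1.
φ(x) = x²(3−x), so φ'(x) = 3*x*(2 - x).
Note φ(0) = φ(3) = 0, so the boundary term u·φ vanishes.
LHS = ∫_0^3 u(x) φ'(x) dx = ∫_0^3 (-3*x^4 + 3*x^3 + 9*x^2 - 6*x) dx. Term by term:
  ∫_0^3 -3*x^4 dx = -729/5;  ∫_0^3 3*x^3 dx = 243/4;  ∫_0^3 9*x^2 dx = 81;
  ∫_0^3 -6*x dx = -27.
Sum: -729/5 + 243/4 + 81 − 27 = -621/20.
So LHS = -621/20.
∫_0^3 v(x) φ(x) dx = ∫_0^3 (-2*x^4 + 4*x^3 + 6*x^2) dx. Term by term:
  ∫_0^3 -2*x^4 dx = -486/5;  ∫_0^3 4*x^3 dx = 81;  ∫_0^3 6*x^2 dx = 54.
Sum: -486/5 + 81 + 54 = 189/5.
So RHS = -∫_0^3 v(x) φ(x) dx = -189/5.
LHS − RHS = 27/4 ≠ 0, so the identity fails.
(For a valid weak derivative the identity must hold for EVERY test function, in particular this one. The failure shows v is NOT the weak derivative of u.)
Correct weak derivative would be u'(x) = 2*x + 1.


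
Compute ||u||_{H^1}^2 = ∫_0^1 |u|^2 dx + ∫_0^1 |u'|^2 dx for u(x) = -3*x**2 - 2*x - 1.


||u||_{H^1}^2 = 587/15

The H^1 norm (squared) on an interval (0, L) is
  ||u||_{H^1}^2 = ∫_0^L u(x)^2 dx + ∫_0^L u'(x)^2 dx.
Compute u'(x) = -6*x - 2.
Then u(x)^2 = 9*x**4 + 12*x**3 + 10*x**2 + 4*x + 1 and u'(x)^2 = 36*x**2 + 24*x + 4.
Integrate each monomial from 0 to 1 using ∫_0^1 c·x^n dx = c·1^(n+1)/(n+1):
  ∫_0^1 u(x)^2 dx = ∫_0^1 (9*x^4 + 12*x^3 + 10*x^2 + 4*x + 1) dx. Term by term:
    ∫_0^1 9*x^4 dx = 9/5;  ∫_0^1 12*x^3 dx = 3;  ∫_0^1 10*x^2 dx = 10/3;
    ∫_0^1 4*x dx = 2;  ∫_0^1 1 dx = 1.
  Sum: 9/5 + 3 + 10/3 + 2 + 1 = 167/15.
  ∫_0^1 u'(x)^2 dx = ∫_0^1 (36*x^2 + 24*x + 4) dx. Term by term:
    ∫_0^1 36*x^2 dx = 12;  ∫_0^1 24*x dx = 12;  ∫_0^1 4 dx = 4.
  Sum: 12 + 12 + 4 = 28.
Adding: ||u||_{H^1}^2 = 167/15 + 28 = 587/15.


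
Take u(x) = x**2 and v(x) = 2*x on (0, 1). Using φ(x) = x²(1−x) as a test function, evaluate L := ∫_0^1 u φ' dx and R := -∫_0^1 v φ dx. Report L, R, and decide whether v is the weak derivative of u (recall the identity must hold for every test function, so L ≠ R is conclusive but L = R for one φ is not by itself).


LHS = -1/10, RHS = -1/10. Yes, v = u' weakly.

u(x) = x**2, classical derivative u'(x) = 2*x.
φ(x) = x²(1−x), so φ'(x) = x*(2 - 3*x).
Note φ(0) = φ(1) = 0, so the boundary term u·φ vanishes.
LHS = ∫_0^1 u(x) φ'(x) dx = ∫_0^1 (-3*x^4 + 2*x^3) dx. Term by term:
  ∫_0^1 -3*x^4 dx = -3/5;  ∫_0^1 2*x^3 dx = 1/2.
Sum: -3/5 + 1/2 = -1/10.
So LHS = -1/10.
∫_0^1 v(x) φ(x) dx = ∫_0^1 (-2*x^4 + 2*x^3) dx. Term by term:
  ∫_0^1 -2*x^4 dx = -2/5;  ∫_0^1 2*x^3 dx = 1/2.
Sum: -2/5 + 1/2 = 1/10.
So RHS = -∫_0^1 v(x) φ(x) dx = -1/10.
LHS = RHS, so the identity holds for this test φ.
Moreover u is smooth here and v(x) = u'(x) = 2*x pointwise, so the identity holds for every test function. Hence v is the weak derivative of u.


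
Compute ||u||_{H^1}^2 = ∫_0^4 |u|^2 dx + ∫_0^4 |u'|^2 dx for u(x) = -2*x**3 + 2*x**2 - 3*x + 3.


||u||_{H^1}^2 = 393256/35

The H^1 norm (squared) on an interval (0, L) is
  ||u||_{H^1}^2 = ∫_0^L u(x)^2 dx + ∫_0^L u'(x)^2 dx.
Compute u'(x) = -6*x**2 + 4*x - 3.
Then u(x)^2 = 4*x**6 - 8*x**5 + 16*x**4 - 24*x**3 + 21*x**2 - 18*x + 9 and u'(x)^2 = 36*x**4 - 48*x**3 + 52*x**2 - 24*x + 9.
Integrate each monomial from 0 to 4 using ∫_0^4 c·x^n dx = c·4^(n+1)/(n+1):
  ∫_0^4 u(x)^2 dx = ∫_0^4 (4*x^6 - 8*x^5 + 16*x^4 - 24*x^3 + 21*x^2 - 18*x + 9) dx. Term by term:
    ∫_0^4 4*x^6 dx = 65536/7;  ∫_0^4 -8*x^5 dx = -16384/3;  ∫_0^4 16*x^4 dx = 16384/5;
    ∫_0^4 -24*x^3 dx = -1536;  ∫_0^4 21*x^2 dx = 448;  ∫_0^4 -18*x dx = -144;
    ∫_0^4 9 dx = 36.
  Sum: 65536/7 − 16384/3 + 16384/5 − 1536 + 448 − 144 + 36 = 628084/105.
  ∫_0^4 u'(x)^2 dx = ∫_0^4 (36*x^4 - 48*x^3 + 52*x^2 - 24*x + 9) dx. Term by term:
    ∫_0^4 36*x^4 dx = 36864/5;  ∫_0^4 -48*x^3 dx = -3072;  ∫_0^4 52*x^2 dx = 3328/3;
    ∫_0^4 -24*x dx = -192;  ∫_0^4 9 dx = 36.
  Sum: 36864/5 − 3072 + 3328/3 − 192 + 36 = 78812/15.
Adding: ||u||_{H^1}^2 = 628084/105 + 78812/15 = 393256/35.


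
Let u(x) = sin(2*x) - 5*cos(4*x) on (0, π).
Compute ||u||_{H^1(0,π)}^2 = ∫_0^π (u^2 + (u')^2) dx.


||u||_{H^1(0,π)}^2 = 215*π

u'(x) = 20*sin(4*x) + 2*cos(2*x).
Expand u² and (u')² and integrate term by term on (0, π), using: for integers n ≥ 1, ∫_0^π sin²(nx) dx = ∫_0^π cos²(nx) dx = π/2; for n ≠ n', ∫_0^π sin(nx)sin(n'x) dx = ∫_0^π cos(nx)cos(n'x) dx = 0; and by product-to-sum, ∫_0^π sin(nx)cos(n'x) dx = ½∫_0^π [sin((n+n')x) + sin((n−n')x)] dx, which is 0 when n+n' is even and 2n/(n²−n'²) when n+n' is odd (it need not vanish on (0, π)).
  u² squared terms: (-5)²·∫cos(4x)² dx = 25·π/2 = 25*π/2;  (1)²·∫sin(2x)² dx = 1·π/2 = π/2.
  u² cross terms: 2·(-5)·(1)·∫cos(4x)·sin(2x) dx = -10·(0) = 0.
  So ∫_0^π u² dx = 25*π/2 + π/2 + 0 = 13*π.
  (u')² squared terms: (2)²·∫cos(2x)² dx = 4·π/2 = 2*π;  (20)²·∫sin(4x)² dx = 400·π/2 = 200*π.
  (u')² cross terms: 2·(2)·(20)·∫cos(2x)·sin(4x) dx = 80·(0) = 0.
  So ∫_0^π (u')² dx = 2*π + 200*π + 0 = 202*π.
||u||_{H^1}^2 = (13*π) + (202*π) = 215*π.


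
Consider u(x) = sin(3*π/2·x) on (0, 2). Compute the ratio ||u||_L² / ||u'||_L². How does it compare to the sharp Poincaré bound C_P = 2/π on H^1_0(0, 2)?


||u||_L² / ||u'||_L² = 2/(3*π) < C_P = 2/π.

u(x) = sin(3*π/2·x), so u'(x) = 3*π*cos(3*π*x/2)/2.
Writing u(x) = A·sin(kπx/L) with A = 1 and k = 3, use ∫_0^L sin²(kπx/L) dx = L/2 and ∫_0^L cos²(kπx/L) dx = L/2.
u² = 1·sin²(3*π/2·x) and (u')² = 9*π^2/4·cos²(3*π/2·x), and each of sin², cos² integrates to L/2 = 1 over (0, 2).
∫_0^2 u² dx = 1, so ||u||_L² = 1.
∫_0^2 (u')² dx = 9*π^2/4, so ||u'||_L² = 3*π/2.
Ratio ||u||_L² / ||u'||_L² = 2/(3*π).
Sharp Poincaré constant on H^1_0(0, 2) is C_P = L/π = 2/π, achieved by sin(π/2·x).
This is the k = 3 harmonic; the ratio L/(kπ) is strictly less than C_P = L/π, consistent with the sharp inequality ||u||_L² ≤ C_P ||u'||_L².


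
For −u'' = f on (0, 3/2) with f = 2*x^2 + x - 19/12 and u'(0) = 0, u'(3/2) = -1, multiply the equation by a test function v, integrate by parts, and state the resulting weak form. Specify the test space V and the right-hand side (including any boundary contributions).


V = H^1(0, 3/2) (v unrestricted at boundary; u is determined up to an additive constant); weak form: ∫_0^3/2 u'v' dx = ∫_0^3/2 (2*x^2 + x - 19/12) v dx − v(3/2) for all v ∈ V.

Multiply both sides by a test function v and integrate from 0 to 3/2:
  ∫_0^3/2 −u''(x) v(x) dx = ∫_0^3/2 f(x) v(x) dx.
Integrate the LHS by parts once:
  ∫_0^3/2 −u'' v dx = −[u'(x) v(x)]_0^3/2 + ∫_0^3/2 u'(x) v'(x) dx.
Thus ∫_0^3/2 u'(x) v'(x) dx = ∫_0^3/2 f(x) v(x) dx + [u'(x) v(x)]_0^3/2.
Choose V so that boundary terms are either known or forced to vanish.
u has inhomogeneous Neumann u'(0) = 0, u'(3/2) = -1. [u' v]_0^3/2 = (-1)·v(3/2) − (0)·v(0) = − v(3/2). Take V = H^1(0, 3/2); boundary term becomes part of RHS.
Weak formulation: find u (satisfying any essential BC) such that ∫_0^3/2 u'(x) v'(x) dx = ∫_0^3/2 f v dx − v(3/2) for all v ∈ V (Neumann data are natural BCs: they enter the RHS as boundary terms).
Substituting f(x) = 2*x^2 + x - 19/12, the right-hand side is ∫_0^3/2 (2*x^2 + x - 19/12) v dx − v(3/2).
Compatibility check (pure Neumann): taking v ≡ 1 ∈ V gives 0 = ∫_0^3/2 f dx + (-1) − (0), i.e. ∫_0^3/2 f dx must equal u'(0) − u'(3/2) = 1. Indeed ∫_0^3/2 (2*x^2 + x - 19/12) dx = 1, so the data are compatible. The solution is then unique only up to an additive constant (fix it e.g. by requiring ∫_0^3/2 u dx = 0).


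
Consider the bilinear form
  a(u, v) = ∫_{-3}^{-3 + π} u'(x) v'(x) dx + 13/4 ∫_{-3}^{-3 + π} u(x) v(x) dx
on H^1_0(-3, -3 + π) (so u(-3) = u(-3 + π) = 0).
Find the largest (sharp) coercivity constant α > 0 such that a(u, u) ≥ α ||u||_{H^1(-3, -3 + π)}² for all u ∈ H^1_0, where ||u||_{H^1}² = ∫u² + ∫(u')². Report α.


α = 1

Coercivity of a(·,·) on H^1_0(-3, -3 + π) means a(u, u) ≥ α ||u||_{H^1}² for every u ∈ H^1_0.
The interval has length L = π, and Poincaré/coercivity depend only on L. Here a(u, u) = ∫(u')² + (13/4)·∫u².
Here c = 13/4 ≥ 1, so a(u,u) = ∫(u')² + c∫u² ≥ ∫(u')² + ∫u² = ||u||_{H^1}², i.e. α = 1 works. No larger α is possible: a(u,u) ≥ α||u||_{H^1}² means (1−α)∫(u')² ≥ (α−c)∫u², and for the modes u_n = sin(nπ(x−x₀)/L) (x₀ the left endpoint) one has ∫u_n²/∫(u_n')² = (L/(nπ))² → 0, so a(u_n,u_n)/||u_n||_{H^1}² → 1. Hence the optimal constant is α = 1.
Therefore α = 1.


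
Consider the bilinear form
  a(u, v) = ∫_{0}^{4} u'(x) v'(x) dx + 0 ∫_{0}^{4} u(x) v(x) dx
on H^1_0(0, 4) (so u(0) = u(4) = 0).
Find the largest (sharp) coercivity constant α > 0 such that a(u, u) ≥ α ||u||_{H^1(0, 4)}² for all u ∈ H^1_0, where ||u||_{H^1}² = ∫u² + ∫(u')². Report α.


α = π^2/(π^2 + 16)

Coercivity of a(·,·) on H^1_0(0, 4) means a(u, u) ≥ α ||u||_{H^1}² for every u ∈ H^1_0.
The interval has length L = 4, and Poincaré/coercivity depend only on L. Here a(u, u) = ∫(u')² + (0)·∫u².
Here c = 0, so a(u,u) = ∫(u')² alone. The condition a(u,u) ≥ α||u||_{H^1}² reads (1−α)∫(u')² ≥ (α−c)∫u². Any admissible α is ≤ 1 (rapidly oscillating u have ∫u²/∫(u')² → 0), and α = 1 would force 0 ≥ (1−c)∫u², impossible since c < 1; so 1−α > 0. By the sharp Poincaré inequality on H^1_0 of an interval of length L, ∫(u')² ≥ (π/L)²∫u² with equality for the first sine mode sin(π(x−x₀)/L) (x₀ the left endpoint), so the inequality holds for all u iff (1−α)(π/L)² ≥ α − c, i.e. α ≤ ((π/L)² + c)/((π/L)² + 1) = (1 + c(L/π)²)/(1 + (L/π)²). (Direct route, valid since c ≤ 0: Poincaré gives c∫u² ≥ c(L/π)²∫(u')², so a(u,u) ≥ (1 + c(L/π)²)∫(u')², while ||u||_{H^1}² ≤ (1 + (L/π)²)∫(u')²; dividing yields the same α.) With (π/L)² = π^2/16 and c = 0, the largest admissible constant is α = ((π/L)² + c)/((π/L)² + 1).
Simplifying, α = π^2/(π^2 + 16).


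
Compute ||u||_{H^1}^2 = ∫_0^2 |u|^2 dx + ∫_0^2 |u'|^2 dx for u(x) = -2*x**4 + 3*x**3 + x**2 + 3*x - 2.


||u||_{H^1}^2 = 35806/315

The H^1 norm (squared) on an interval (0, L) is
  ||u||_{H^1}^2 = ∫_0^L u(x)^2 dx + ∫_0^L u'(x)^2 dx.
Compute u'(x) = -8*x**3 + 9*x**2 + 2*x + 3.
Then u(x)^2 = 4*x**8 - 12*x**7 + 5*x**6 - 6*x**5 + 27*x**4 - 6*x**3 + 5*x**2 - 12*x + 4 and u'(x)^2 = 64*x**6 - 144*x**5 + 49*x**4 - 12*x**3 + 58*x**2 + 12*x + 9.
Integrate each monomial from 0 to 2 using ∫_0^2 c·x^n dx = c·2^(n+1)/(n+1):
  ∫_0^2 u(x)^2 dx = ∫_0^2 (4*x^8 - 12*x^7 + 5*x^6 - 6*x^5 + 27*x^4 - 6*x^3 + 5*x^2 - 12*x + 4) dx. Term by term:
    ∫_0^2 4*x^8 dx = 2048/9;  ∫_0^2 -12*x^7 dx = -384;  ∫_0^2 5*x^6 dx = 640/7;
    ∫_0^2 -6*x^5 dx = -64;  ∫_0^2 27*x^4 dx = 864/5;  ∫_0^2 -6*x^3 dx = -24;
    ∫_0^2 5*x^2 dx = 40/3;  ∫_0^2 -12*x dx = -24;  ∫_0^2 4 dx = 8.
  Sum: 2048/9 − 384 + 640/7 − 64 + 864/5 − 24 + 40/3 − 24 + 8 = 5392/315.
  ∫_0^2 u'(x)^2 dx = ∫_0^2 (64*x^6 - 144*x^5 + 49*x^4 - 12*x^3 + 58*x^2 + 12*x + 9) dx. Term by term:
    ∫_0^2 64*x^6 dx = 8192/7;  ∫_0^2 -144*x^5 dx = -1536;  ∫_0^2 49*x^4 dx = 1568/5;
    ∫_0^2 -12*x^3 dx = -48;  ∫_0^2 58*x^2 dx = 464/3;  ∫_0^2 12*x dx = 24;
    ∫_0^2 9 dx = 18.
  Sum: 8192/7 − 1536 + 1568/5 − 48 + 464/3 + 24 + 18 = 10138/105.
Adding: ||u||_{H^1}^2 = 5392/315 + 10138/105 = 35806/315.


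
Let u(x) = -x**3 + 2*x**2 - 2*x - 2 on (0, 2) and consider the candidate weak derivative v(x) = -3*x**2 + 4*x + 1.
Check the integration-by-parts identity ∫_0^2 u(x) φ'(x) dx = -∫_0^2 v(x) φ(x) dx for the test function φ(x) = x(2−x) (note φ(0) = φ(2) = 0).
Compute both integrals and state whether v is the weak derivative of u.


LHS = 32/15, RHS = -28/15. No, v is not the weak derivative of u.

u(x) = -x**3 + 2*x**2 - 2*x - 2, classical derivative u'(x) = -3*x**2 + 4*x - 2.
φ(x) = x(2−x), so φ'(x) = 2 - 2*x.
Note φ(0) = φ(2) = 0, so the boundary term u·φ vanishes.
LHS = ∫_0^2 u(x) φ'(x) dx = ∫_0^2 (2*x^4 - 6*x^3 + 8*x^2 - 4) dx. Term by term:
  ∫_0^2 2*x^4 dx = 64/5;  ∫_0^2 -6*x^3 dx = -24;  ∫_0^2 8*x^2 dx = 64/3;
  ∫_0^2 -4 dx = -8.
Sum: 64/5 − 24 + 64/3 − 8 = 32/15.
So LHS = 32/15.
∫_0^2 v(x) φ(x) dx = ∫_0^2 (3*x^4 - 10*x^3 + 7*x^2 + 2*x) dx. Term by term:
  ∫_0^2 3*x^4 dx = 96/5;  ∫_0^2 -10*x^3 dx = -40;  ∫_0^2 7*x^2 dx = 56/3;
  ∫_0^2 2*x dx = 4.
Sum: 96/5 − 40 + 56/3 + 4 = 28/15.
So RHS = -∫_0^2 v(x) φ(x) dx = -28/15.
LHS − RHS = 4 ≠ 0, so the identity fails.
(For a valid weak derivative the identity must hold for EVERY test function, in particular this one. The failure shows v is NOT the weak derivative of u.)
Correct weak derivative would be u'(x) = -3*x**2 + 4*x - 2.


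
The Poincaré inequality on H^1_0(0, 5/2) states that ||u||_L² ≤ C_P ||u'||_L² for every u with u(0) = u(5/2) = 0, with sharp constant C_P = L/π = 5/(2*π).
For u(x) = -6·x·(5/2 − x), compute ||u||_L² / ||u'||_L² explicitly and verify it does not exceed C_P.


||u||_L² / ||u'||_L² = sqrt(10)/4 < C_P = 5/(2*π).

u(x) = -6·x·(5/2 − x), so u'(x) = 12*x - 15.
u(x) = -6·x·(5/2 − x) vanishes at x = 0 and x = 5/2, so u ∈ H^1_0(0, 5/2). Differentiate via the product rule and integrate the resulting polynomials term by term.
  ∫_0^5/2 u² dx = ∫_0^5/2 (36*x^4 - 180*x^3 + 225*x^2) dx. Term by term:
    ∫_0^5/2 36*x^4 dx = 5625/8;  ∫_0^5/2 -180*x^3 dx = -28125/16;  ∫_0^5/2 225*x^2 dx = 9375/8.
  Sum: 5625/8 − 28125/16 + 9375/8 = 1875/16.
  ∫_0^5/2 (u')² dx = ∫_0^5/2 (144*x^2 - 360*x + 225) dx. Term by term:
    ∫_0^5/2 144*x^2 dx = 750;  ∫_0^5/2 -360*x dx = -1125;  ∫_0^5/2 225 dx = 1125/2.
  Sum: 750 − 1125 + 1125/2 = 375/2.
∫_0^5/2 u² dx = 1875/16, so ||u||_L² = 25*sqrt(3)/4.
∫_0^5/2 (u')² dx = 375/2, so ||u'||_L² = 5*sqrt(30)/2.
Ratio ||u||_L² / ||u'||_L² = sqrt(10)/4.
Sharp Poincaré constant on H^1_0(0, 5/2) is C_P = L/π = 5/(2*π), achieved by sin(2*π/5·x).
A polynomial bump cannot attain the sharp Poincaré constant (only the first sine eigenfunction does), so the ratio is strictly less than C_P, consistent with ||u||_L² ≤ C_P ||u'||_L².


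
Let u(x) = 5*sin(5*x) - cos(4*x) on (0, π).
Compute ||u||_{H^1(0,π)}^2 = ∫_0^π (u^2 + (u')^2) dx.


||u||_{H^1(0,π)}^2 = -1700/9 + 667*π/2

u'(x) = 4*sin(4*x) + 25*cos(5*x).
Expand u² and (u')² and integrate term by term on (0, π), using: for integers n ≥ 1, ∫_0^π sin²(nx) dx = ∫_0^π cos²(nx) dx = π/2; for n ≠ n', ∫_0^π sin(nx)sin(n'x) dx = ∫_0^π cos(nx)cos(n'x) dx = 0; and by product-to-sum, ∫_0^π sin(nx)cos(n'x) dx = ½∫_0^π [sin((n+n')x) + sin((n−n')x)] dx, which is 0 when n+n' is even and 2n/(n²−n'²) when n+n' is odd (it need not vanish on (0, π)).
  u² squared terms: (-1)²·∫cos(4x)² dx = 1·π/2 = π/2;  (5)²·∫sin(5x)² dx = 25·π/2 = 25*π/2.
  u² cross terms: 2·(-1)·(5)·∫cos(4x)·sin(5x) dx = -10·(10/9) = -100/9.
  So ∫_0^π u² dx = π/2 + 25*π/2 − 100/9 = -100/9 + 13*π.
  (u')² squared terms: (4)²·∫sin(4x)² dx = 16·π/2 = 8*π;  (25)²·∫cos(5x)² dx = 625·π/2 = 625*π/2.
  (u')² cross terms: 2·(4)·(25)·∫sin(4x)·cos(5x) dx = 200·(-8/9) = -1600/9.
  So ∫_0^π (u')² dx = 8*π + 625*π/2 − 1600/9 = -1600/9 + 641*π/2.
||u||_{H^1}^2 = (-100/9 + 13*π) + (-1600/9 + 641*π/2) = -1700/9 + 667*π/2.
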